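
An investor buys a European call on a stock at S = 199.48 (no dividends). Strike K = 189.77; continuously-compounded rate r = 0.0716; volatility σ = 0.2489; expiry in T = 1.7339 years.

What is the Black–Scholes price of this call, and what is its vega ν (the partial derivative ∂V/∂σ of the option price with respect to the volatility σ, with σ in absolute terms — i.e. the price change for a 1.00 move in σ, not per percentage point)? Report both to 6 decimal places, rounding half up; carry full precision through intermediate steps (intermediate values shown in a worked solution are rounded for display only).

price = 43.077273
ν = 82.311030

σ√T = 0.2489·√1.7339 = 0.327746
d₁ = (ln(S/K) + (r+σ²/2)T) / (σ√T) = (ln(199.48/189.77) + (0.0716+0.2489²/2)·1.7339) / 0.327746 = (0.049901 + 0.177856) / 0.327746 = 0.694920
d₂ = d₁ − σ√T = 0.694920 − 0.327746 = 0.367174
e^{−rT} = e^{−0.0716·1.7339} = 0.883250
N(d₁) = 0.756447,  N(d₂) = 0.643256
Call price V = S·N(d₁) − K·e^{−rT}·N(d₂) = 150.896106 − 107.818833 = 43.077273
φ(d₁) = (1/√(2π))·e^{−d₁²/2} = 0.313362
ν = S·φ(d₁)·√T = 82.311030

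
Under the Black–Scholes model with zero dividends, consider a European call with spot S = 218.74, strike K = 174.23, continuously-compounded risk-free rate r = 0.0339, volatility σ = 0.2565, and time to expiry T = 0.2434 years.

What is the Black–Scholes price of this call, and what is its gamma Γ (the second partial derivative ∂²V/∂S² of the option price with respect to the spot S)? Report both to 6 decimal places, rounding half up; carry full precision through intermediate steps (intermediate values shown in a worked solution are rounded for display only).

price = 46.240454
Γ = 0.002254

σ√T = 0.2565·√0.2434 = 0.126546
d₁ = (ln(S/K) + (r+σ²/2)T) / (σ√T) = (ln(218.74/174.23) + (0.0339+0.2565²/2)·0.2434) / 0.126546 = (0.227508 + 0.016258) / 0.126546 = 1.926305
d₂ = d₁ − σ√T = 1.926305 − 0.126546 = 1.799759
e^{−rT} = e^{−0.0339·0.2434} = 0.991783
N(d₁) = 0.972967,  N(d₂) = 0.964051
Call price V = S·N(d₁) − K·e^{−rT}·N(d₂) = 212.826764 − 166.586310 = 46.240454
φ(d₁) = (1/√(2π))·e^{−d₁²/2} = 0.062395
Γ = φ(d₁) / (S·σ·√T) = 0.002254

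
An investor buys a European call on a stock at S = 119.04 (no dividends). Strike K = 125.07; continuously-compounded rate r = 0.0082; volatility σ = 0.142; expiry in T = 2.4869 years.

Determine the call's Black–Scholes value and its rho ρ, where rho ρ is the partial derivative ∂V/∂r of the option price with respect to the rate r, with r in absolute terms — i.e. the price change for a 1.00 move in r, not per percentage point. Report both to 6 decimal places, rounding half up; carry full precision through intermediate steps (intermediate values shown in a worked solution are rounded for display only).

price = 9.105914
ρ = 123.292440

σ√T = 0.142·√2.4869 = 0.223933
d₁ = (ln(S/K) + (r+σ²/2)T) / (σ√T) = (ln(119.04/125.07) + (0.0082+0.142²/2)·2.4869) / 0.223933 = (-0.049414 + 0.045466) / 0.223933 = -0.017633
d₂ = d₁ − σ√T = -0.017633 − 0.223933 = -0.241565
e^{−rT} = e^{−0.0082·2.4869} = 0.979814
N(d₁) = 0.492966,  N(d₂) = 0.404559
Call price V = S·N(d₁) − K·e^{−rT}·N(d₂) = 58.682672 − 49.576758 = 9.105914
ρ = K·T·e^{−rT}·N(d₂) = 123.292440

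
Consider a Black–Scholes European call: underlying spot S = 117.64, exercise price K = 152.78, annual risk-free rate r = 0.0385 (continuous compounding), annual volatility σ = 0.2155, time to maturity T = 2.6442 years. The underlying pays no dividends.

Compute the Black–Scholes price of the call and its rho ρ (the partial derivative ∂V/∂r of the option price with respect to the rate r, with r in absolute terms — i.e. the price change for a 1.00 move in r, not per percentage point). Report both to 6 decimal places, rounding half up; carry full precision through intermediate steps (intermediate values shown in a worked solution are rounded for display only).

σ√T = 0.2155·√2.6442 = 0.350424
d₁ = (ln(S/K) + (r+σ²/2)T) / (σ√T) = (ln(117.64/152.78) + (0.0385+0.2155²/2)·2.6442) / 0.350424 = (-0.261370 + 0.163200) / 0.350424 = -0.280145
d₂ = d₁ − σ√T = -0.280145 − 0.350424 = -0.630569
e^{−rT} = e^{−0.0385·2.6442} = 0.903209
N(d₁) = 0.389683,  N(d₂) = 0.264161
Call price V = S·N(d₁) − K·e^{−rT}·N(d₂) = 45.842343 − 36.452186 = 9.390157
ρ = K·T·e^{−rT}·N(d₂) = 96.386870

price = 9.390157
ρ = 96.386870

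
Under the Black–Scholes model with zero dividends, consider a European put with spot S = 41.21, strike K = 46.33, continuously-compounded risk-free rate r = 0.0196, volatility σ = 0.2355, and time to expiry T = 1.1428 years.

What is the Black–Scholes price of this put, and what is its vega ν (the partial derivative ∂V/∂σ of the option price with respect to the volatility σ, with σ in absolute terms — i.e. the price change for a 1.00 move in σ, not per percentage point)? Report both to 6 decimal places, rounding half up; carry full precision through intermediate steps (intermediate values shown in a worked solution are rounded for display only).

σ√T = 0.2355·√1.1428 = 0.251754
d₁ = (ln(S/K) + (r+σ²/2)T) / (σ√T) = (ln(41.21/46.33) + (0.0196+0.2355²/2)·1.1428) / 0.251754 = (-0.117109 + 0.054089) / 0.251754 = -0.250323
d₂ = d₁ − σ√T = -0.250323 − 0.251754 = -0.502077
e^{−rT} = e^{−0.0196·1.1428} = 0.977850
N(−d₁) = 0.598831,  N(−d₂) = 0.692193
Put price V = K·e^{−rT}·N(−d₂) − S·N(−d₁) = 31.358989 − 24.677842 = 6.681147
φ(d₁) = (1/√(2π))·e^{−d₁²/2} = 0.386637
ν = S·φ(d₁)·√T = 17.032992

price = 6.681147
ν = 17.032992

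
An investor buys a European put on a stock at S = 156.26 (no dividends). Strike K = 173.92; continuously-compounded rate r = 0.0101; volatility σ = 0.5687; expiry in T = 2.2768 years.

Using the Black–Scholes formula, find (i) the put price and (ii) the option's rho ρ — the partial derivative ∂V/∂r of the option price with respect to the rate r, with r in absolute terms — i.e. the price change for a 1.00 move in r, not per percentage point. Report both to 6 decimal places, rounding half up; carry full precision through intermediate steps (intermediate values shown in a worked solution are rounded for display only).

σ√T = 0.5687·√2.2768 = 0.858115
d₁ = (ln(S/K) + (r+σ²/2)T) / (σ√T) = (ln(156.26/173.92) + (0.0101+0.5687²/2)·2.2768) / 0.858115 = (-0.107074 + 0.391177) / 0.858115 = 0.331077
d₂ = d₁ − σ√T = 0.331077 − 0.858115 = -0.527038
e^{−rT} = e^{−0.0101·2.2768} = 0.977267
N(−d₁) = 0.370293,  N(−d₂) = 0.700916
Put price V = K·e^{−rT}·N(−d₂) − S·N(−d₁) = 119.132117 − 57.861991 = 61.270126
ρ = −K·T·e^{−rT}·N(−d₂) = -271.240005

price = 61.270126
ρ = -271.240005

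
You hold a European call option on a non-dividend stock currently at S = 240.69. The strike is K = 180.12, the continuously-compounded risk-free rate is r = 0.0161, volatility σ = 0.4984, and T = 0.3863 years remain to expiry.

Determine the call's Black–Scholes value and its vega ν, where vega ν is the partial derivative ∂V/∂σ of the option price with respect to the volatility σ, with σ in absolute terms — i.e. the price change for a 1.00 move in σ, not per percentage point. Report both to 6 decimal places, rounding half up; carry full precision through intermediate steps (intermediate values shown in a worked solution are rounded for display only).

price = 67.465688
ν = 32.204066

σ√T = 0.4984·√0.3863 = 0.309771
d₁ = (ln(S/K) + (r+σ²/2)T) / (σ√T) = (ln(240.69/180.12) + (0.0161+0.4984²/2)·0.3863) / 0.309771 = (0.289887 + 0.054198) / 0.309771 = 1.110773
d₂ = d₁ − σ√T = 1.110773 − 0.309771 = 0.801002
e^{−rT} = e^{−0.0161·0.3863} = 0.993800
N(d₁) = 0.866667,  N(d₂) = 0.788435
Call price V = S·N(d₁) − K·e^{−rT}·N(d₂) = 208.598058 − 141.132370 = 67.465688
φ(d₁) = (1/√(2π))·e^{−d₁²/2} = 0.215273
ν = S·φ(d₁)·√T = 32.204066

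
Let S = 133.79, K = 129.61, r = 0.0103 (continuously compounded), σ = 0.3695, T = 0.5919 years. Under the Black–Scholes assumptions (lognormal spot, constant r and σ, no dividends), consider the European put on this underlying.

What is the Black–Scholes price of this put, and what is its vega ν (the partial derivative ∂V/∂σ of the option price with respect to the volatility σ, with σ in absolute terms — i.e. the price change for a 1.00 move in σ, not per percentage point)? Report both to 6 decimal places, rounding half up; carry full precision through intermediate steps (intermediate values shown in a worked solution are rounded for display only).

price = 12.487832
ν = 39.537328

σ√T = 0.3695·√0.5919 = 0.284275
d₁ = (ln(S/K) + (r+σ²/2)T) / (σ√T) = (ln(133.79/129.61) + (0.0103+0.3695²/2)·0.5919) / 0.284275 = (0.031741 + 0.046503) / 0.284275 = 0.275241
d₂ = d₁ − σ√T = 0.275241 − 0.284275 = -0.009034
e^{−rT} = e^{−0.0103·0.5919} = 0.993922
N(−d₁) = 0.391565,  N(−d₂) = 0.503604
Put price V = K·e^{−rT}·N(−d₂) − S·N(−d₁) = 64.875380 − 52.387547 = 12.487832
φ(d₁) = (1/√(2π))·e^{−d₁²/2} = 0.384113
ν = S·φ(d₁)·√T = 39.537328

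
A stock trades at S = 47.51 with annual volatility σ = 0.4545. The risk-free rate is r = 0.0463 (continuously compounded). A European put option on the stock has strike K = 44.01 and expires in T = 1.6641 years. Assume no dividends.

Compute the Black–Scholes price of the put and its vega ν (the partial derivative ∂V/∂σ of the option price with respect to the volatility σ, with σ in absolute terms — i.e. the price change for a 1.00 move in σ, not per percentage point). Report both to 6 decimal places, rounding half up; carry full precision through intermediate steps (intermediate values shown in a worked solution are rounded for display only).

price = 7.130384
ν = 20.959360

σ√T = 0.4545·√1.6641 = 0.586305
d₁ = (ln(S/K) + (r+σ²/2)T) / (σ√T) = (ln(47.51/44.01) + (0.0463+0.4545²/2)·1.6641) / 0.586305 = (0.076523 + 0.248925) / 0.586305 = 0.555083
d₂ = d₁ − σ√T = 0.555083 − 0.586305 = -0.031222
e^{−rT} = e^{−0.0463·1.6641} = 0.925846
N(−d₁) = 0.289419,  N(−d₂) = 0.512454
Put price V = K·e^{−rT}·N(−d₂) − S·N(−d₁) = 20.880678 − 13.750294 = 7.130384
φ(d₁) = (1/√(2π))·e^{−d₁²/2} = 0.341982
ν = S·φ(d₁)·√T = 20.959360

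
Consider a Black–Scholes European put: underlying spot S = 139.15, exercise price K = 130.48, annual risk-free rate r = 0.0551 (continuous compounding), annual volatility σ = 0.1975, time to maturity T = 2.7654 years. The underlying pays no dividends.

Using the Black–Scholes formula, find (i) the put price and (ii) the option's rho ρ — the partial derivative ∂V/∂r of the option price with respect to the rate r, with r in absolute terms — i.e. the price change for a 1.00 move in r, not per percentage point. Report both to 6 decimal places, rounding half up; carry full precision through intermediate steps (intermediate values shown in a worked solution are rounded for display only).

σ√T = 0.1975·√2.7654 = 0.328432
d₁ = (ln(S/K) + (r+σ²/2)T) / (σ√T) = (ln(139.15/130.48) + (0.0551+0.1975²/2)·2.7654) / 0.328432 = (0.064333 + 0.206307) / 0.328432 = 0.824036
d₂ = d₁ − σ√T = 0.824036 − 0.328432 = 0.495603
e^{−rT} = e^{−0.0551·2.7654} = 0.858667
N(−d₁) = 0.204960,  N(−d₂) = 0.310087
Put price V = K·e^{−rT}·N(−d₂) − S·N(−d₁) = 34.741845 − 28.520141 = 6.221704
ρ = −K·T·e^{−rT}·N(−d₂) = -96.075097

price = 6.221704
ρ = -96.075097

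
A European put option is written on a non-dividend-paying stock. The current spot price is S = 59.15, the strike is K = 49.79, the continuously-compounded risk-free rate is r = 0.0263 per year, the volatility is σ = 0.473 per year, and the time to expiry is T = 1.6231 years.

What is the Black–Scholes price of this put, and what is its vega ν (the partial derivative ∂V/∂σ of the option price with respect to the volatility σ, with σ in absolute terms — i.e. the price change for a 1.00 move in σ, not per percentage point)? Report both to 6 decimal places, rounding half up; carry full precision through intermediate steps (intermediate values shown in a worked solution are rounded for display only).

σ√T = 0.473·√1.6231 = 0.602606
d₁ = (ln(S/K) + (r+σ²/2)T) / (σ√T) = (ln(59.15/49.79) + (0.0263+0.473²/2)·1.6231) / 0.602606 = (0.172262 + 0.224255) / 0.602606 = 0.658004
d₂ = d₁ − σ√T = 0.658004 − 0.602606 = 0.055397
e^{−rT} = e^{−0.0263·1.6231} = 0.958211
N(−d₁) = 0.255268,  N(−d₂) = 0.477911
Put price V = K·e^{−rT}·N(−d₂) − S·N(−d₁) = 22.800807 − 15.099096 = 7.701711
φ(d₁) = (1/√(2π))·e^{−d₁²/2} = 0.321286
ν = S·φ(d₁)·√T = 24.211376

price = 7.701711
ν = 24.211376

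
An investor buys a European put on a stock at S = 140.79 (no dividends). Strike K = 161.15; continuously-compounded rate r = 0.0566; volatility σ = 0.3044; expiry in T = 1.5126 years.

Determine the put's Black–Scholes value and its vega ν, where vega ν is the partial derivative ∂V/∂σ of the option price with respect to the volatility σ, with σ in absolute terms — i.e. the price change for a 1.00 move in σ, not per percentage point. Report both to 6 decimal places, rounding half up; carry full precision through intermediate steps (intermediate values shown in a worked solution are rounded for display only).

σ√T = 0.3044·√1.5126 = 0.374375
d₁ = (ln(S/K) + (r+σ²/2)T) / (σ√T) = (ln(140.79/161.15) + (0.0566+0.3044²/2)·1.5126) / 0.374375 = (-0.135066 + 0.155691) / 0.374375 = 0.055092
d₂ = d₁ − σ√T = 0.055092 − 0.374375 = -0.319282
e^{−rT} = e^{−0.0566·1.5126} = 0.917949
N(−d₁) = 0.478032,  N(−d₂) = 0.625244
Put price V = K·e^{−rT}·N(−d₂) − S·N(−d₁) = 92.490768 − 67.302180 = 25.188588
φ(d₁) = (1/√(2π))·e^{−d₁²/2} = 0.398337
ν = S·φ(d₁)·√T = 68.973909

price = 25.188588
ν = 68.973909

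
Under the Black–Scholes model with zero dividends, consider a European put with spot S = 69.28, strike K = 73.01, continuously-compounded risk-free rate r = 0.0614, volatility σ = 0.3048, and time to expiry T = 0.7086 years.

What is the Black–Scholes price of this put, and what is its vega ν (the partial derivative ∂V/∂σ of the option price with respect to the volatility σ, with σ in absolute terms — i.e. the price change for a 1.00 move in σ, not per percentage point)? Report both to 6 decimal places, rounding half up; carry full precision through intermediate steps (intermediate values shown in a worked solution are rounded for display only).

price = 7.418821
ν = 23.164406

σ√T = 0.3048·√0.7086 = 0.256576
d₁ = (ln(S/K) + (r+σ²/2)T) / (σ√T) = (ln(69.28/73.01) + (0.0614+0.3048²/2)·0.7086) / 0.256576 = (-0.052440 + 0.076424) / 0.256576 = 0.093475
d₂ = d₁ − σ√T = 0.093475 − 0.256576 = -0.163101
e^{−rT} = e^{−0.0614·0.7086} = 0.957425
N(−d₁) = 0.462763,  N(−d₂) = 0.564780
Put price V = K·e^{−rT}·N(−d₂) − S·N(−d₁) = 39.479047 − 32.060226 = 7.418821
φ(d₁) = (1/√(2π))·e^{−d₁²/2} = 0.397203
ν = S·φ(d₁)·√T = 23.164406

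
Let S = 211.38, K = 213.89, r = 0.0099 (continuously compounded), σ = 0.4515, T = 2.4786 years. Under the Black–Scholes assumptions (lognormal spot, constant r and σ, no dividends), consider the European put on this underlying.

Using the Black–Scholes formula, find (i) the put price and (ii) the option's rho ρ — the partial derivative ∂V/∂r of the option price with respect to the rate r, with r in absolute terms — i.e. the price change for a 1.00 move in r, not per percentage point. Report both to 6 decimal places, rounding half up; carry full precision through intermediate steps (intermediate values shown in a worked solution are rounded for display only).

σ√T = 0.4515·√2.4786 = 0.710822
d₁ = (ln(S/K) + (r+σ²/2)T) / (σ√T) = (ln(211.38/213.89) + (0.0099+0.4515²/2)·2.4786) / 0.710822 = (-0.011804 + 0.277172) / 0.710822 = 0.373325
d₂ = d₁ − σ√T = 0.373325 − 0.710822 = -0.337497
e^{−rT} = e^{−0.0099·2.4786} = 0.975760
N(−d₁) = 0.354453,  N(−d₂) = 0.632129
Put price V = K·e^{−rT}·N(−d₂) − S·N(−d₁) = 131.928712 − 74.924320 = 57.004391
ρ = −K·T·e^{−rT}·N(−d₂) = -326.998505

price = 57.004391
ρ = -326.998505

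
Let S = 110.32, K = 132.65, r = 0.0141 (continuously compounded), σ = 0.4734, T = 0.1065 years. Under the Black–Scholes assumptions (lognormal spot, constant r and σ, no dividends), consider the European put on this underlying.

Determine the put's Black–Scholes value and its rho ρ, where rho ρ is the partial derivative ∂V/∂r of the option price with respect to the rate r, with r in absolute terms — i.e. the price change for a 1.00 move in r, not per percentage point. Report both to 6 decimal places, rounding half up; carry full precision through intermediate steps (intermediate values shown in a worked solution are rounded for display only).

price = 23.212633
ρ = -12.643016

σ√T = 0.4734·√0.1065 = 0.154491
d₁ = (ln(S/K) + (r+σ²/2)T) / (σ√T) = (ln(110.32/132.65) + (0.0141+0.4734²/2)·0.1065) / 0.154491 = (-0.184329 + 0.013435) / 0.154491 = -1.106171
d₂ = d₁ − σ√T = -1.106171 − 0.154491 = -1.260662
e^{−rT} = e^{−0.0141·0.1065} = 0.998499
N(−d₁) = 0.865674,  N(−d₂) = 0.896285
Put price V = K·e^{−rT}·N(−d₂) − S·N(−d₁) = 118.713769 − 95.501136 = 23.212633
ρ = −K·T·e^{−rT}·N(−d₂) = -12.643016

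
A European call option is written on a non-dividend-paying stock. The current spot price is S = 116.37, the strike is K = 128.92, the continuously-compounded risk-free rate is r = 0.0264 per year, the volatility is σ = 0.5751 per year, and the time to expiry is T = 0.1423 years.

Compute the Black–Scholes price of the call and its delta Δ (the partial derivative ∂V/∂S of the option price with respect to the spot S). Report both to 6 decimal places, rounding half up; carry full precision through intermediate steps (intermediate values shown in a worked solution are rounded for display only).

σ√T = 0.5751·√0.1423 = 0.216943
d₁ = (ln(S/K) + (r+σ²/2)T) / (σ√T) = (ln(116.37/128.92) + (0.0264+0.5751²/2)·0.1423) / 0.216943 = (-0.102417 + 0.027289) / 0.216943 = -0.346305
d₂ = d₁ − σ√T = -0.346305 − 0.216943 = -0.563248
e^{−rT} = e^{−0.0264·0.1423} = 0.996250
N(d₁) = 0.364557,  N(d₂) = 0.286633
Call price V = S·N(d₁) − K·e^{−rT}·N(d₂) = 42.423482 − 36.814176 = 5.609306
Δ = N(d₁) = 0.364557

price = 5.609306
Δ = 0.364557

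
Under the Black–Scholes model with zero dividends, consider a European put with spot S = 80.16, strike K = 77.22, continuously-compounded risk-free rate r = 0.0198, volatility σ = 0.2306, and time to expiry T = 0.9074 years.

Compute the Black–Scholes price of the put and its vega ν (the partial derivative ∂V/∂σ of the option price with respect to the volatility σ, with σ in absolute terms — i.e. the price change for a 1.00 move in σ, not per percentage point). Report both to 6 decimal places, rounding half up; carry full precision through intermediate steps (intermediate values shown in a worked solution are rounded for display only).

σ√T = 0.2306·√0.9074 = 0.219664
d₁ = (ln(S/K) + (r+σ²/2)T) / (σ√T) = (ln(80.16/77.22) + (0.0198+0.2306²/2)·0.9074) / 0.219664 = (0.037366 + 0.042093) / 0.219664 = 0.361729
d₂ = d₁ − σ√T = 0.361729 − 0.219664 = 0.142065
e^{−rT} = e^{−0.0198·0.9074} = 0.982194
N(−d₁) = 0.358777,  N(−d₂) = 0.443514
Put price V = K·e^{−rT}·N(−d₂) − S·N(−d₁) = 33.638351 − 28.759590 = 4.878761
φ(d₁) = (1/√(2π))·e^{−d₁²/2} = 0.373677
ν = S·φ(d₁)·√T = 28.533426

price = 4.878761
ν = 28.533426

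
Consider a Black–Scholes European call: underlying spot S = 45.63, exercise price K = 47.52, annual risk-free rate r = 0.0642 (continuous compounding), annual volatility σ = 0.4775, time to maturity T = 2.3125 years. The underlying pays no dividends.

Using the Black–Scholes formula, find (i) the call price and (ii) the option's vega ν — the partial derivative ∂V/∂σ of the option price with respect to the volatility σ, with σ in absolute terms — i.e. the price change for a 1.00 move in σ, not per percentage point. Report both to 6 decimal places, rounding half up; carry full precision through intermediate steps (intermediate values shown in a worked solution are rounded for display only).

price = 14.734529
ν = 24.286219

σ√T = 0.4775·√2.3125 = 0.726130
d₁ = (ln(S/K) + (r+σ²/2)T) / (σ√T) = (ln(45.63/47.52) + (0.0642+0.4775²/2)·2.3125) / 0.726130 = (-0.040585 + 0.412095) / 0.726130 = 0.511630
d₂ = d₁ − σ√T = 0.511630 − 0.726130 = -0.214500
e^{−rT} = e^{−0.0642·2.3125} = 0.862032
N(d₁) = 0.695545,  N(d₂) = 0.415078
Call price V = S·N(d₁) − K·e^{−rT}·N(d₂) = 31.737711 − 17.003183 = 14.734529
φ(d₁) = (1/√(2π))·e^{−d₁²/2} = 0.350000
ν = S·φ(d₁)·√T = 24.286219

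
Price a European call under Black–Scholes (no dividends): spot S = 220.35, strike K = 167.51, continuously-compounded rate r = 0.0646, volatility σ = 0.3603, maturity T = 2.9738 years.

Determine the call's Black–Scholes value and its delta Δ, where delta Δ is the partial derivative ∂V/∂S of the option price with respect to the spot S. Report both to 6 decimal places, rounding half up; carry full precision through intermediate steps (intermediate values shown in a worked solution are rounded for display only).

σ√T = 0.3603·√2.9738 = 0.621327
d₁ = (ln(S/K) + (r+σ²/2)T) / (σ√T) = (ln(220.35/167.51) + (0.0646+0.3603²/2)·2.9738) / 0.621327 = (0.274174 + 0.385131) / 0.621327 = 1.061124
d₂ = d₁ − σ√T = 1.061124 − 0.621327 = 0.439798
e^{−rT} = e^{−0.0646·2.9738} = 0.825218
N(d₁) = 0.855683,  N(d₂) = 0.669958
Call price V = S·N(d₁) − K·e^{−rT}·N(d₂) = 188.549823 − 92.609853 = 95.939970
Δ = N(d₁) = 0.855683

price = 95.939970
Δ = 0.855683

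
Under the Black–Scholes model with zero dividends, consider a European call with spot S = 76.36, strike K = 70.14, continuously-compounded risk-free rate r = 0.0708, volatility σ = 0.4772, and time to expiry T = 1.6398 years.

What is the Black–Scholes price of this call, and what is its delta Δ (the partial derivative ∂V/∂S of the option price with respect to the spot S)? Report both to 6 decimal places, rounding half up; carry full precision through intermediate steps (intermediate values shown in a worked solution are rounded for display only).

σ√T = 0.4772·√1.6398 = 0.611077
d₁ = (ln(S/K) + (r+σ²/2)T) / (σ√T) = (ln(76.36/70.14) + (0.0708+0.4772²/2)·1.6398) / 0.611077 = (0.084966 + 0.302805) / 0.611077 = 0.634570
d₂ = d₁ − σ√T = 0.634570 − 0.611077 = 0.023493
e^{−rT} = e^{−0.0708·1.6398} = 0.890388
N(d₁) = 0.737146,  N(d₂) = 0.509372
Call price V = S·N(d₁) − K·e^{−rT}·N(d₂) = 56.288435 − 31.811180 = 24.477255
Δ = N(d₁) = 0.737146

price = 24.477255
Δ = 0.737146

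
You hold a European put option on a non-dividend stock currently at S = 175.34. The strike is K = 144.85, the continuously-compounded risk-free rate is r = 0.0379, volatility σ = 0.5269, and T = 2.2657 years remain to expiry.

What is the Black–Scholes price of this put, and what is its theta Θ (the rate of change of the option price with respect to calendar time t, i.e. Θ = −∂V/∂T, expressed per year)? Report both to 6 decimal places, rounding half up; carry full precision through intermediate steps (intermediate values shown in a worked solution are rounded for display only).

price = 29.014051
Θ = -6.657072

σ√T = 0.5269·√2.2657 = 0.793103
d₁ = (ln(S/K) + (r+σ²/2)T) / (σ√T) = (ln(175.34/144.85) + (0.0379+0.5269²/2)·2.2657) / 0.793103 = (0.191028 + 0.400376) / 0.793103 = 0.745684
d₂ = d₁ − σ√T = 0.745684 − 0.793103 = -0.047418
e^{−rT} = e^{−0.0379·2.2657} = 0.917713
N(−d₁) = 0.227929,  N(−d₂) = 0.518910
Put price V = K·e^{−rT}·N(−d₂) − S·N(−d₁) = 68.979137 − 39.965086 = 29.014051
φ(d₁) = (1/√(2π))·e^{−d₁²/2} = 0.302111
Θ = −S·φ(d₁)·σ/(2√T) + r·K·e^{−rT}·N(−d₂) = −9.271381 + 2.614309 = -6.657072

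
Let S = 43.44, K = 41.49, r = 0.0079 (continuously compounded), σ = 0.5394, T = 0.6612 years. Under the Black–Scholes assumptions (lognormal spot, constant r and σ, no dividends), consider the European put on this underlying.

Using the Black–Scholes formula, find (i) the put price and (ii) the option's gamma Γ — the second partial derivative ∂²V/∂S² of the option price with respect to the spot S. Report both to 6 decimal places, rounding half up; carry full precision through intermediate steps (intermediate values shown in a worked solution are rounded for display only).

σ√T = 0.5394·√0.6612 = 0.438609
d₁ = (ln(S/K) + (r+σ²/2)T) / (σ√T) = (ln(43.44/41.49) + (0.0079+0.5394²/2)·0.6612) / 0.438609 = (0.045928 + 0.101412) / 0.438609 = 0.335927
d₂ = d₁ − σ√T = 0.335927 − 0.438609 = -0.102682
e^{−rT} = e^{−0.0079·0.6612} = 0.994790
N(−d₁) = 0.368463,  N(−d₂) = 0.540892
Put price V = K·e^{−rT}·N(−d₂) − S·N(−d₁) = 22.324701 − 16.006030 = 6.318671
φ(d₁) = (1/√(2π))·e^{−d₁²/2} = 0.377056
Γ = φ(d₁) / (S·σ·√T) = 0.019790

price = 6.318671
Γ = 0.019790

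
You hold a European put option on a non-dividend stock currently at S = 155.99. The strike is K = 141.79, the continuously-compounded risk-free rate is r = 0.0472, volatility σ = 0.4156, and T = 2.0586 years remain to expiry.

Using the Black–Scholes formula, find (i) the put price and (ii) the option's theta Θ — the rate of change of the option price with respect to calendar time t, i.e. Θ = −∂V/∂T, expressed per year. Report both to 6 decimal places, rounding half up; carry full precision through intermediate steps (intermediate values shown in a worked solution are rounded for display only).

price = 21.366499
Θ = -4.455433

σ√T = 0.4156·√2.0586 = 0.596295
d₁ = (ln(S/K) + (r+σ²/2)T) / (σ√T) = (ln(155.99/141.79) + (0.0472+0.4156²/2)·2.0586) / 0.596295 = (0.095445 + 0.274950) / 0.596295 = 0.621160
d₂ = d₁ − σ√T = 0.621160 − 0.596295 = 0.024864
e^{−rT} = e^{−0.0472·2.0586} = 0.907405
N(−d₁) = 0.267247,  N(−d₂) = 0.490082
Put price V = K·e^{−rT}·N(−d₂) − S·N(−d₁) = 63.054388 − 41.687889 = 21.366499
φ(d₁) = (1/√(2π))·e^{−d₁²/2} = 0.328947
Θ = −S·φ(d₁)·σ/(2√T) + r·K·e^{−rT}·N(−d₂) = −7.431600 + 2.976167 = -4.455433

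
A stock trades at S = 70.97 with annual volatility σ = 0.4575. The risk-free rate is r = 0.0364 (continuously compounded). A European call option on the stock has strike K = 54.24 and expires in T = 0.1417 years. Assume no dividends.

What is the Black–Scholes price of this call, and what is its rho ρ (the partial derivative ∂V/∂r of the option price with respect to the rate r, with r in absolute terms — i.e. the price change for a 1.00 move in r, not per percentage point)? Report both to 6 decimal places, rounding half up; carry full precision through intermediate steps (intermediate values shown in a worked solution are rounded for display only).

σ√T = 0.4575·√0.1417 = 0.172217
d₁ = (ln(S/K) + (r+σ²/2)T) / (σ√T) = (ln(70.97/54.24) + (0.0364+0.4575²/2)·0.1417) / 0.172217 = (0.268839 + 0.019987) / 0.172217 = 1.677104
d₂ = d₁ − σ√T = 1.677104 − 0.172217 = 1.504887
e^{−rT} = e^{−0.0364·0.1417} = 0.994855
N(d₁) = 0.953239,  N(d₂) = 0.933823
Call price V = S·N(d₁) − K·e^{−rT}·N(d₂) = 67.651367 − 50.390007 = 17.261361
ρ = K·T·e^{−rT}·N(d₂) = 7.140264

price = 17.261361
ρ = 7.140264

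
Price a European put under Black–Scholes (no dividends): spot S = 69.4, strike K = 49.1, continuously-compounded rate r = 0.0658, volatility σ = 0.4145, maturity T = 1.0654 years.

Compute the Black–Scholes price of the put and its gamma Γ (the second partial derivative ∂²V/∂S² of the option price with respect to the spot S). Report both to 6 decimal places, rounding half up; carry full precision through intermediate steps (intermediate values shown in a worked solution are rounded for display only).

σ√T = 0.4145·√1.0654 = 0.427840
d₁ = (ln(S/K) + (r+σ²/2)T) / (σ√T) = (ln(69.4/49.1) + (0.0658+0.4145²/2)·1.0654) / 0.427840 = (0.346028 + 0.161627) / 0.427840 = 1.186554
d₂ = d₁ − σ√T = 1.186554 − 0.427840 = 0.758714
e^{−rT} = e^{−0.0658·1.0654} = 0.932297
N(−d₁) = 0.117702,  N(−d₂) = 0.224012
Put price V = K·e^{−rT}·N(−d₂) − S·N(−d₁) = 10.254322 − 8.168511 = 2.085811
φ(d₁) = (1/√(2π))·e^{−d₁²/2} = 0.197327
Γ = φ(d₁) / (S·σ·√T) = 0.006646

price = 2.085811
Γ = 0.006646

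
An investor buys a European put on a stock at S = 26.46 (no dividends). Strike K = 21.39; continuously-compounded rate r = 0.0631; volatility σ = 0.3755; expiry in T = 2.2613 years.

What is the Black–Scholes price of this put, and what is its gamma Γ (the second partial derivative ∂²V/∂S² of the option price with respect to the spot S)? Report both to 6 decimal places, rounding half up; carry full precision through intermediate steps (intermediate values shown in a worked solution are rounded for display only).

price = 1.967551
Γ = 0.017621

σ√T = 0.3755·√2.2613 = 0.564663
d₁ = (ln(S/K) + (r+σ²/2)T) / (σ√T) = (ln(26.46/21.39) + (0.0631+0.3755²/2)·2.2613) / 0.564663 = (0.212711 + 0.302110) / 0.564663 = 0.911731
d₂ = d₁ − σ√T = 0.911731 − 0.564663 = 0.347069
e^{−rT} = e^{−0.0631·2.2613} = 0.867025
N(−d₁) = 0.180955,  N(−d₂) = 0.364270
Put price V = K·e^{−rT}·N(−d₂) − S·N(−d₁) = 6.755623 − 4.788071 = 1.967551
φ(d₁) = (1/√(2π))·e^{−d₁²/2} = 0.263273
Γ = φ(d₁) / (S·σ·√T) = 0.017621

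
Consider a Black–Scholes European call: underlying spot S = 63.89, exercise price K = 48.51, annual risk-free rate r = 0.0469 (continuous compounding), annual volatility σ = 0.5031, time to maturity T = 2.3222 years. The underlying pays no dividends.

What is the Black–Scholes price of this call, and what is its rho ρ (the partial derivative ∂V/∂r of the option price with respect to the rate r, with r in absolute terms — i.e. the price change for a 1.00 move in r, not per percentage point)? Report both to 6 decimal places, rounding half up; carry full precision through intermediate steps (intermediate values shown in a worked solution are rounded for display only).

price = 28.072501
ρ = 55.255089

σ√T = 0.5031·√2.3222 = 0.766662
d₁ = (ln(S/K) + (r+σ²/2)T) / (σ√T) = (ln(63.89/48.51) + (0.0469+0.5031²/2)·2.3222) / 0.766662 = (0.275393 + 0.402797) / 0.766662 = 0.884600
d₂ = d₁ − σ√T = 0.884600 − 0.766662 = 0.117938
e^{−rT} = e^{−0.0469·2.3222} = 0.896810
N(d₁) = 0.811814,  N(d₂) = 0.546942
Call price V = S·N(d₁) − K·e^{−rT}·N(d₂) = 51.866787 − 23.794285 = 28.072501
ρ = K·T·e^{−rT}·N(d₂) = 55.255089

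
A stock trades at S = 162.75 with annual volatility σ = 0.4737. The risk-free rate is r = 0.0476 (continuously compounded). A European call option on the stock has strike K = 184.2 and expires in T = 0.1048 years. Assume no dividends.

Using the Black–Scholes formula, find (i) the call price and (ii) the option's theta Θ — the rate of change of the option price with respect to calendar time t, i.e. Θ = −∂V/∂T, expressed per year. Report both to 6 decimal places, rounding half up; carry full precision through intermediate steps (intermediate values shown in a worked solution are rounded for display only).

price = 3.321777
Θ = -38.950206

σ√T = 0.4737·√0.1048 = 0.153350
d₁ = (ln(S/K) + (r+σ²/2)T) / (σ√T) = (ln(162.75/184.2) + (0.0476+0.4737²/2)·0.1048) / 0.153350 = (-0.123807 + 0.016747) / 0.153350 = -0.698143
d₂ = d₁ − σ√T = -0.698143 − 0.153350 = -0.851493
e^{−rT} = e^{−0.0476·0.1048} = 0.995024
N(d₁) = 0.242544,  N(d₂) = 0.197248
Call price V = S·N(d₁) − K·e^{−rT}·N(d₂) = 39.474034 − 36.152258 = 3.321777
φ(d₁) = (1/√(2π))·e^{−d₁²/2} = 0.312660
Θ = −S·φ(d₁)·σ/(2√T) − r·K·e^{−rT}·N(d₂) = −37.229359 − 1.720847 = -38.950206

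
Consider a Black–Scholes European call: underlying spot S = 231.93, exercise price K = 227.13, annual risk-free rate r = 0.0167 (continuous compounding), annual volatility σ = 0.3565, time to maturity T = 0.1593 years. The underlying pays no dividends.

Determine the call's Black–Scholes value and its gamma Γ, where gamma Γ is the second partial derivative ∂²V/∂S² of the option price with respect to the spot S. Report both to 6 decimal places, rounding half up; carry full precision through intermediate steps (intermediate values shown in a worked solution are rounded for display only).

price = 15.880506
Γ = 0.011755

σ√T = 0.3565·√0.1593 = 0.142288
d₁ = (ln(S/K) + (r+σ²/2)T) / (σ√T) = (ln(231.93/227.13) + (0.0167+0.3565²/2)·0.1593) / 0.142288 = (0.020913 + 0.012783) / 0.142288 = 0.236818
d₂ = d₁ − σ√T = 0.236818 − 0.142288 = 0.094530
e^{−rT} = e^{−0.0167·0.1593} = 0.997343
N(d₁) = 0.593601,  N(d₂) = 0.537656
Call price V = S·N(d₁) − K·e^{−rT}·N(d₂) = 137.673866 − 121.793360 = 15.880506
φ(d₁) = (1/√(2π))·e^{−d₁²/2} = 0.387911
Γ = φ(d₁) / (S·σ·√T) = 0.011755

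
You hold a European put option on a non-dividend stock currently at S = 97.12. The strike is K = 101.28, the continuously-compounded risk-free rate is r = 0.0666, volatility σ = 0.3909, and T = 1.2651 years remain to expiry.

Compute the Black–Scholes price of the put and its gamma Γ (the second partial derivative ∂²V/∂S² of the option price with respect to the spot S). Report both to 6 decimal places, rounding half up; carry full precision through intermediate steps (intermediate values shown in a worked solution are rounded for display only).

price = 14.612326
Γ = 0.008887

σ√T = 0.3909·√1.2651 = 0.439671
d₁ = (ln(S/K) + (r+σ²/2)T) / (σ√T) = (ln(97.12/101.28) + (0.0666+0.3909²/2)·1.2651) / 0.439671 = (-0.041942 + 0.180911) / 0.439671 = 0.316076
d₂ = d₁ − σ√T = 0.316076 − 0.439671 = -0.123595
e^{−rT} = e^{−0.0666·1.2651} = 0.919196
N(−d₁) = 0.375972,  N(−d₂) = 0.549182
Put price V = K·e^{−rT}·N(−d₂) − S·N(−d₁) = 51.126774 − 36.514448 = 14.612326
φ(d₁) = (1/√(2π))·e^{−d₁²/2} = 0.379504
Γ = φ(d₁) / (S·σ·√T) = 0.008887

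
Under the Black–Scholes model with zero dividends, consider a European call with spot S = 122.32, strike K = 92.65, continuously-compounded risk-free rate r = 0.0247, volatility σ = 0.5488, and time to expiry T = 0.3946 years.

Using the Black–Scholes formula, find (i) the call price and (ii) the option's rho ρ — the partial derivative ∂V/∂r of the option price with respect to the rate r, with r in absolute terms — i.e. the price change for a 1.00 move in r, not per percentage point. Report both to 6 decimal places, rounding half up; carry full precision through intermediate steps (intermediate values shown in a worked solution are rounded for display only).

σ√T = 0.5488·√0.3946 = 0.344741
d₁ = (ln(S/K) + (r+σ²/2)T) / (σ√T) = (ln(122.32/92.65) + (0.0247+0.5488²/2)·0.3946) / 0.344741 = (0.277812 + 0.069170) / 0.344741 = 1.006499
d₂ = d₁ − σ√T = 1.006499 − 0.344741 = 0.661758
e^{−rT} = e^{−0.0247·0.3946} = 0.990301
N(d₁) = 0.842912,  N(d₂) = 0.745937
Call price V = S·N(d₁) − K·e^{−rT}·N(d₂) = 103.105028 − 68.440735 = 34.664293
ρ = K·T·e^{−rT}·N(d₂) = 27.006714

price = 34.664293
ρ = 27.006714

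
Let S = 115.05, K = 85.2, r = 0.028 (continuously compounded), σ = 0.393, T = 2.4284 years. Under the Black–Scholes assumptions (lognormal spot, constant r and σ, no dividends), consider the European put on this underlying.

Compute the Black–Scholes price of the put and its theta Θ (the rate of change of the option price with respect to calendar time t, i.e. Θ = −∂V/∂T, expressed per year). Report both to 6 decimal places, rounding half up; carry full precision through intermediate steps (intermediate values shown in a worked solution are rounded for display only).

price = 9.616331
Θ = -2.977840

σ√T = 0.393·√2.4284 = 0.612425
d₁ = (ln(S/K) + (r+σ²/2)T) / (σ√T) = (ln(115.05/85.2) + (0.028+0.393²/2)·2.4284) / 0.612425 = (0.300365 + 0.255527) / 0.612425 = 0.907691
d₂ = d₁ − σ√T = 0.907691 − 0.612425 = 0.295267
e^{−rT} = e^{−0.028·2.4284} = 0.934265
N(−d₁) = 0.182021,  N(−d₂) = 0.383895
Put price V = K·e^{−rT}·N(−d₂) − S·N(−d₁) = 30.557808 − 20.941477 = 9.616331
φ(d₁) = (1/√(2π))·e^{−d₁²/2} = 0.264242
Θ = −S·φ(d₁)·σ/(2√T) + r·K·e^{−rT}·N(−d₂) = −3.833458 + 0.855619 = -2.977840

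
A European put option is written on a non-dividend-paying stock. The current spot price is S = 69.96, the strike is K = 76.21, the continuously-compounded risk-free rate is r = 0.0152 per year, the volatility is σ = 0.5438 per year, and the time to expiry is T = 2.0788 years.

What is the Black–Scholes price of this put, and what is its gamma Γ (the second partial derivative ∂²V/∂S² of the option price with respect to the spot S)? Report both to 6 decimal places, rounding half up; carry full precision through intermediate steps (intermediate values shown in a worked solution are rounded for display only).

σ√T = 0.5438·√2.0788 = 0.784053
d₁ = (ln(S/K) + (r+σ²/2)T) / (σ√T) = (ln(69.96/76.21) + (0.0152+0.5438²/2)·2.0788) / 0.784053 = (-0.085569 + 0.338968) / 0.784053 = 0.323190
d₂ = d₁ − σ√T = 0.323190 − 0.784053 = -0.460863
e^{−rT} = e^{−0.0152·2.0788} = 0.968896
N(−d₁) = 0.373276,  N(−d₂) = 0.677552
Put price V = K·e^{−rT}·N(−d₂) − S·N(−d₁) = 50.030120 − 26.114356 = 23.915763
φ(d₁) = (1/√(2π))·e^{−d₁²/2} = 0.378642
Γ = φ(d₁) / (S·σ·√T) = 0.006903

price = 23.915763
Γ = 0.006903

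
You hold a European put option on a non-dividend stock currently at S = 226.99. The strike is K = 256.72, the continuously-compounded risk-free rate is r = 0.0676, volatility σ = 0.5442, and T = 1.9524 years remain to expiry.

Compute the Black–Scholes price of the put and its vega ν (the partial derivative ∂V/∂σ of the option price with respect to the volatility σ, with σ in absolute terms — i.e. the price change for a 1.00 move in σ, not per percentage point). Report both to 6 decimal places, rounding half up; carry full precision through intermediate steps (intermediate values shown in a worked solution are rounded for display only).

price = 65.935806
ν = 117.178826

σ√T = 0.5442·√1.9524 = 0.760401
d₁ = (ln(S/K) + (r+σ²/2)T) / (σ√T) = (ln(226.99/256.72) + (0.0676+0.5442²/2)·1.9524) / 0.760401 = (-0.123080 + 0.421087) / 0.760401 = 0.391908
d₂ = d₁ − σ√T = 0.391908 − 0.760401 = -0.368493
e^{−rT} = e^{−0.0676·1.9524} = 0.876357
N(−d₁) = 0.347563,  N(−d₂) = 0.643747
Put price V = K·e^{−rT}·N(−d₂) − S·N(−d₁) = 144.829155 − 78.893350 = 65.935806
φ(d₁) = (1/√(2π))·e^{−d₁²/2} = 0.369452
ν = S·φ(d₁)·√T = 117.178826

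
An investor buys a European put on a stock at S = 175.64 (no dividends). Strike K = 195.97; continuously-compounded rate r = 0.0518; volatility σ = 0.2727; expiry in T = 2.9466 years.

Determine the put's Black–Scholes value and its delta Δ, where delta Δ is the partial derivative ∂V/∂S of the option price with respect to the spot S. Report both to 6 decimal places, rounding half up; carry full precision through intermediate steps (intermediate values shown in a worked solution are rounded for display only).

price = 28.244660
Δ = -0.372157

σ√T = 0.2727·√2.9466 = 0.468108
d₁ = (ln(S/K) + (r+σ²/2)T) / (σ√T) = (ln(175.64/195.97) + (0.0518+0.2727²/2)·2.9466) / 0.468108 = (-0.109525 + 0.262196) / 0.468108 = 0.326145
d₂ = d₁ − σ√T = 0.326145 − 0.468108 = -0.141962
e^{−rT} = e^{−0.0518·2.9466} = 0.858444
N(−d₁) = 0.372157,  N(−d₂) = 0.556445
Put price V = K·e^{−rT}·N(−d₂) − S·N(−d₁) = 93.610351 − 65.365691 = 28.244660
Δ = −N(−d₁) = -0.372157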